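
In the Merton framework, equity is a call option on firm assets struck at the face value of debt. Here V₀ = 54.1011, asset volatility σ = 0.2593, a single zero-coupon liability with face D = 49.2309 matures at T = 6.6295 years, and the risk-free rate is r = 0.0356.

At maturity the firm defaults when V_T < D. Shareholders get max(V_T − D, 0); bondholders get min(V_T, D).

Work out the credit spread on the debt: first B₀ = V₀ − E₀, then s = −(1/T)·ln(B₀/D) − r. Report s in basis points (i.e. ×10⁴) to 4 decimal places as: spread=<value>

spread=249.8969

Apply the equity-as-call identities (strike 49.2309, horizon 6.6295 years):
d₁ = [ln(V₀/D) + (r + σ²/2)T] / (σ√T)
   = [ln(54.1011/49.2309) + (0.0356 + 0.5·0.2593²)·6.6295] / (0.2593·√6.6295)
   = [0.094333 + 0.458882] / 0.667641 = 0.828612
d₂ = d₁ − σ√T = 0.828612 − 0.667641 = 0.160971
N(d₁) = 0.796338,  N(d₂) = 0.563942,  e^(−rT) = 0.789773
E₀ = V₀·N(d₁) − D·e^(−rT)·N(d₂)
   = 54.1011·0.796338 − 49.2309·0.789773·0.563942 = 21.156013
B₀ = V₀ − E₀ = 54.1011 − 21.156013 = 32.945087
spread = −(1/T)·ln(B₀/D) − r = −(1/6.6295)·ln(32.945087/49.2309) − 0.0356 = 0.02498969
in basis points: 0.02498969 × 10⁴ = 249.8969 bp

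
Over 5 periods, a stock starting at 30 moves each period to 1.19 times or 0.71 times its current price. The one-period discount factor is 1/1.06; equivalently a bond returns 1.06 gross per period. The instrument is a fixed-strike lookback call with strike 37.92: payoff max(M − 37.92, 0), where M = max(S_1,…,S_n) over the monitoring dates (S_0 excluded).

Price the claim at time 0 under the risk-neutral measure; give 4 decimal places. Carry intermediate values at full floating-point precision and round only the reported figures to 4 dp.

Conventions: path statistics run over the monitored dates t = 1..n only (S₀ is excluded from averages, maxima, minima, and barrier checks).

With p* = (R−d)/(u−d) = 0.7292, sum probability × payoff across the paths and divide by R^5.
Enumerate all 2^5 = 32 price paths (U = up ×1.19, D = down ×0.71); each path with k up-moves has probability p*^k·(1−p*)^(5−k).
DDDDD: M=21.3000, payoff=0.0000, prob=0.001457
UDDDD: M=35.7000, payoff=0.0000, prob=0.003923
DUDDD: M=25.3470, payoff=0.0000, prob=0.003923
UUDDD: M=42.4830, payoff=4.5630, prob=0.010562
DDUDD: M=21.3000, payoff=0.0000, prob=0.003923
UDUDD: M=35.7000, payoff=0.0000, prob=0.010562
DUUDD: M=30.1629, payoff=0.0000, prob=0.010562
UUUDD: M=50.5548, payoff=12.6348, prob=0.028437
DDDUD: M=21.3000, payoff=0.0000, prob=0.003923
UDDUD: M=35.7000, payoff=0.0000, prob=0.010562
DUDUD: M=25.3470, payoff=0.0000, prob=0.010562
UUDUD: M=42.4830, payoff=4.5630, prob=0.028437
DDUUD: M=21.4157, payoff=0.0000, prob=0.010562
UDUUD: M=35.8939, payoff=0.0000, prob=0.028437
DUUUD: M=35.8939, payoff=0.0000, prob=0.028437
UUUUD: M=60.1602, payoff=22.2402, prob=0.076561
DDDDU: M=21.3000, payoff=0.0000, prob=0.003923
UDDDU: M=35.7000, payoff=0.0000, prob=0.010562
DUDDU: M=25.3470, payoff=0.0000, prob=0.010562
UUDDU: M=42.4830, payoff=4.5630, prob=0.028437
DDUDU: M=21.3000, payoff=0.0000, prob=0.010562
UDUDU: M=35.7000, payoff=0.0000, prob=0.028437
DUUDU: M=30.1629, payoff=0.0000, prob=0.028437
UUUDU: M=50.5548, payoff=12.6348, prob=0.076561
DDDUU: M=21.3000, payoff=0.0000, prob=0.010562
UDDUU: M=35.7000, payoff=0.0000, prob=0.028437
DUDUU: M=25.4847, payoff=0.0000, prob=0.028437
UUDUU: M=42.7137, payoff=4.7937, prob=0.076561
DDUUU: M=25.4847, payoff=0.0000, prob=0.028437
UDUUU: M=42.7137, payoff=4.7937, prob=0.076561
DUUUU: M=42.7137, payoff=4.7937, prob=0.076561
UUUUU: M=71.5906, payoff=33.6706, prob=0.206127
Price = Σ prob·payoff / R^5 = 11.378530 / 1.338226 = 8.5027

price = 8.5027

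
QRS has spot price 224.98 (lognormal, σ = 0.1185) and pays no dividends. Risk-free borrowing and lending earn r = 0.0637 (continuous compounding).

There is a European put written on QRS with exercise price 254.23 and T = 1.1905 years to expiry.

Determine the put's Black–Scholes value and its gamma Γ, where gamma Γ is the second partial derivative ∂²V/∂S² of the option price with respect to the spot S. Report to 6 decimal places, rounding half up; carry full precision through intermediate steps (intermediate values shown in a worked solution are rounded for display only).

σ√T = 0.1185·√1.1905 = 0.129295
d₁ = (ln(S/K) + (r+σ²/2)T) / (σ√T) = (ln(224.98/254.23) + (0.0637+0.1185²/2)·1.1905) / 0.129295 = (-0.122228 + 0.084193) / 0.129295 = -0.294166
d₂ = d₁ − σ√T = -0.294166 − 0.129295 = -0.423462
e^{−rT} = 0.926969
N(−d₁) = 0.615685,  N(−d₂) = 0.664021
Put price V = K·e^{−rT}·N(−d₂) − S·N(−d₁) = 156.485404 − 138.516727 = 17.968677
φ(d₁) = (1/√(2π))·e^{−d₁²/2} = 0.382049
Γ = φ(d₁) / (S·σ·√T) = 0.013134

price = 17.968677
Γ = 0.013134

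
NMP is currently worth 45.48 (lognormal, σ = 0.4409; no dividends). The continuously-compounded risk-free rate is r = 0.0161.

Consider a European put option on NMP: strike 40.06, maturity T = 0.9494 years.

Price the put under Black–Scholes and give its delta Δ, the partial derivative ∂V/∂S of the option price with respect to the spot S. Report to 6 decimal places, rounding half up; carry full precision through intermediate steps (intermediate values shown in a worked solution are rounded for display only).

σ√T = 0.4409·√0.9494 = 0.429600
d₁ = (ln(S/K) + (r+σ²/2)T) / (σ√T) = (ln(45.48/40.06) + (0.0161+0.4409²/2)·0.9494) / 0.429600 = (0.126894 + 0.107564) / 0.429600 = 0.545758
d₂ = d₁ − σ√T = 0.545758 − 0.429600 = 0.116158
e^{−rT} = 0.984831
N(−d₁) = 0.292616,  N(−d₂) = 0.453764
Put price V = K·e^{−rT}·N(−d₂) − S·N(−d₁) = 17.902036 − 13.308180 = 4.593856
Δ = −N(−d₁) = -0.292616

price = 4.593856
Δ = -0.292616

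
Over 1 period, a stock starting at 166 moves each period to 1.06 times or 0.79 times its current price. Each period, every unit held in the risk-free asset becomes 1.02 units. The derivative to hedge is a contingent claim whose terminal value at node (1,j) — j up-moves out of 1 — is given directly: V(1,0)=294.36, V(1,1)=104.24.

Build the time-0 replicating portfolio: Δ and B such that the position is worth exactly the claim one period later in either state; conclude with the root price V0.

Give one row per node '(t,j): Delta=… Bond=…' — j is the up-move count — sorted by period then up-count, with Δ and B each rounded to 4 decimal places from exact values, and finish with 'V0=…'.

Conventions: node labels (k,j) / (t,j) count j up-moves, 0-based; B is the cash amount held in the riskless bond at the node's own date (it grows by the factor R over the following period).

(0,0): Delta=-4.2419 Bond=833.9579
V0=129.8097

Under the risk-neutral measure, an up-move has probability p* = (R−d)/(u−d) = 0.8519 and values discount at R = 1.02.
Payoffs at expiry: V(1,0)=294.3600, V(1,1)=104.2400
(0,0): S=166.0000. Δ = (V_up−V_dn)/(S_up−S_dn) = (104.2400−294.3600)/(175.9600−131.1400) = -4.2419. V = [p*·104.2400 + (1−p*)·294.3600]/1.02 = 129.8097. B = V − Δ·S = 833.9579.
As a check, the time-0 holding Δ(0,0)·S0 + B(0,0) comes to 129.8097 — exactly V0.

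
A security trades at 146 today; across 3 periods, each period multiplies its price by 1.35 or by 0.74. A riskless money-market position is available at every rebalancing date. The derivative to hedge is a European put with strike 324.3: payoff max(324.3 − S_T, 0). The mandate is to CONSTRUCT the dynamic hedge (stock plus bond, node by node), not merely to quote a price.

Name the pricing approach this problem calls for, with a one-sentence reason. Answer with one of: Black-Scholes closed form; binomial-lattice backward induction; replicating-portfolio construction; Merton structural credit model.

Key observation: what is demanded is not a single number but the (Δ, B) position at each node of the 1.35/0.74 tree starting at 146; constructing those positions is the replicating-portfolio method.

framework: replicating-portfolio construction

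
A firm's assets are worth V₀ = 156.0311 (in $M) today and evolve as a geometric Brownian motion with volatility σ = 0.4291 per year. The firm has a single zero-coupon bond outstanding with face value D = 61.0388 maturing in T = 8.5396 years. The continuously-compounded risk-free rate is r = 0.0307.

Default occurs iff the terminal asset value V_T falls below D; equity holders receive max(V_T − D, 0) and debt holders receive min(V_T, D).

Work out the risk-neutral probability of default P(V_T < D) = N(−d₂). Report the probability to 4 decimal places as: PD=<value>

PD=0.3705

Equity is a call on the firm's assets struck at D = 61.0388:
d₁ = [ln(V₀/D) + (r + σ²/2)T] / (σ√T)
   = [ln(156.0311/61.0388) + (0.0307 + 0.5·0.4291²)·8.5396] / (0.4291·√8.5396)
   = [0.938546 + 1.048350] / 1.253942 = 1.584520
d₂ = d₁ − σ√T = 1.584520 − 1.253942 = 0.330579
risk-neutral PD = N(−d₂) = N(-0.330579) = 0.370481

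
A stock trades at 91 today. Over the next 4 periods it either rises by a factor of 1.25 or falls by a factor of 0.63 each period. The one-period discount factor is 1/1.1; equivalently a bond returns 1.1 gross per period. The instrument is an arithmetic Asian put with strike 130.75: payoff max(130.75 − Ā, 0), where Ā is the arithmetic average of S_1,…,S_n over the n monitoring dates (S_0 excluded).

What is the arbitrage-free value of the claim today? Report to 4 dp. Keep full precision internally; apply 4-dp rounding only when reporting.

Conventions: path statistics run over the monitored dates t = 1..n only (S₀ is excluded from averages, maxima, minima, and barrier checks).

price = 17.8763

Set p* = 0.7581 (from d < R < u); the path-dependent value is the discounted p*-expectation over all price paths.
Enumerate all 2^4 = 16 price paths (U = up ×1.25, D = down ×0.63); each path with k up-moves has probability p*^k·(1−p*)^(4−k).
DDDD: Ā=32.6343, payoff=98.1157, prob=0.003426
UDDD: Ā=64.7507, payoff=65.9993, prob=0.010735
DUDD: Ā=50.6457, payoff=80.1043, prob=0.010735
UUDD: Ā=100.4875, payoff=30.2625, prob=0.033637
DDUD: Ā=41.7595, payoff=88.9905, prob=0.010735
UDUD: Ā=82.8562, payoff=47.8938, prob=0.033637
DUUD: Ā=68.7512, payoff=61.9988, prob=0.033637
UUUD: Ā=136.4111, payoff=0.0000, prob=0.105395
DDDU: Ā=36.1613, payoff=94.5887, prob=0.010735
UDDU: Ā=71.7485, payoff=59.0015, prob=0.033637
DUDU: Ā=57.6435, payoff=73.1065, prob=0.033637
UUDU: Ā=114.3721, payoff=16.3779, prob=0.105395
DDUU: Ā=48.7574, payoff=81.9926, prob=0.033637
UDUU: Ā=96.7408, payoff=34.0092, prob=0.105395
DUUU: Ā=82.6358, payoff=48.1142, prob=0.105395
UUUU: Ā=163.9600, payoff=0.0000, prob=0.330236
Price = Σ prob·payoff / R^4 = 26.172759 / 1.464100 = 17.8763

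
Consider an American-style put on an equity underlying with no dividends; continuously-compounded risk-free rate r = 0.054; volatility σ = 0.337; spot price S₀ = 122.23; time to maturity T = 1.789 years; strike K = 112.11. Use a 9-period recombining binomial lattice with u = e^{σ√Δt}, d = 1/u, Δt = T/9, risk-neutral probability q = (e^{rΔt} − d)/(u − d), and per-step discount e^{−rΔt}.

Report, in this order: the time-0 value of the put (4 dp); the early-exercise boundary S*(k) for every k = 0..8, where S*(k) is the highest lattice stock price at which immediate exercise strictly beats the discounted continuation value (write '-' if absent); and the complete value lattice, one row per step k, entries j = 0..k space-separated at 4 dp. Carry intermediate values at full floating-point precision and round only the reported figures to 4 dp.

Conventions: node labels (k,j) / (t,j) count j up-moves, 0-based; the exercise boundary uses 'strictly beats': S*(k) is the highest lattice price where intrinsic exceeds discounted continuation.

Δt=0.19878, u=1.16212, d=0.86049, q=0.49829, disc=e^(-rΔt)=0.98932
k=9 terminal: V=max(K-S,0) → 80.4942 69.4118 54.4447 34.2311 6.9319 0.0000 0.0000 0.0000 0.0000 0.0000
k=8: j=0 S=36.7415 intr=75.3685 cont=74.1716 V=75.3685[EX]; j=1 S=49.6206 intr=62.4894 cont=61.2925 V=62.4894[EX]; j=2 S=67.0143 intr=45.0957 cont=43.8988 V=45.0957[EX]; j=3 S=90.5050 intr=21.6050 cont=20.4081 V=21.6050[EX]; j=4 S=122.2300 intr=0.0000 cont=3.4407 V=3.4407[hold]; j=5 S=165.0757 intr=0.0000 cont=0.0000 V=0.0000[hold]; j=6 S=222.9402 intr=0.0000 cont=0.0000 V=0.0000[hold]; j=7 S=301.0882 intr=0.0000 cont=0.0000 V=0.0000[hold]; j=8 S=406.6296 intr=0.0000 cont=0.0000 V=0.0000[hold]  S*(8)=90.5050
k=7: j=0 S=42.6982 intr=69.4118 cont=68.2149 V=69.4118[EX]; j=1 S=57.6653 intr=54.4447 cont=53.2477 V=54.4447[EX]; j=2 S=77.8789 intr=34.2311 cont=33.0341 V=34.2311[EX]; j=3 S=105.1781 intr=6.9319 cont=12.4200 V=12.4200[hold]; j=4 S=142.0465 intr=0.0000 cont=1.7078 V=1.7078[hold]; j=5 S=191.8385 intr=0.0000 cont=0.0000 V=0.0000[hold]; j=6 S=259.0843 intr=0.0000 cont=0.0000 V=0.0000[hold]; j=7 S=349.9019 intr=0.0000 cont=0.0000 V=0.0000[hold]  S*(7)=77.8789
k=6: j=0 S=49.6206 intr=62.4894 cont=61.2925 V=62.4894[EX]; j=1 S=67.0143 intr=45.0957 cont=43.8988 V=45.0957[EX]; j=2 S=90.5050 intr=21.6050 cont=23.1135 V=23.1135[hold]; j=3 S=122.2300 intr=0.0000 cont=7.0066 V=7.0066[hold]; j=4 S=165.0757 intr=0.0000 cont=0.8477 V=0.8477[hold]; j=5 S=222.9402 intr=0.0000 cont=0.0000 V=0.0000[hold]; j=6 S=301.0882 intr=0.0000 cont=0.0000 V=0.0000[hold]  S*(6)=67.0143
k=5: j=0 S=57.6653 intr=54.4447 cont=53.2477 V=54.4447[EX]; j=1 S=77.8789 intr=34.2311 cont=33.7778 V=34.2311[EX]; j=2 S=105.1781 intr=6.9319 cont=14.9266 V=14.9266[hold]; j=3 S=142.0465 intr=0.0000 cont=3.8957 V=3.8957[hold]; j=4 S=191.8385 intr=0.0000 cont=0.4208 V=0.4208[hold]; j=5 S=259.0843 intr=0.0000 cont=0.0000 V=0.0000[hold]  S*(5)=77.8789
k=4: j=0 S=67.0143 intr=45.0957 cont=43.8988 V=45.0957[EX]; j=1 S=90.5050 intr=21.6050 cont=24.3491 V=24.3491[hold]; j=2 S=122.2300 intr=0.0000 cont=9.3293 V=9.3293[hold]; j=3 S=165.0757 intr=0.0000 cont=2.1411 V=2.1411[hold]; j=4 S=222.9402 intr=0.0000 cont=0.2088 V=0.2088[hold]  S*(4)=67.0143
k=3: j=0 S=77.8789 intr=34.2311 cont=34.3869 V=34.3869[hold]; j=1 S=105.1781 intr=6.9319 cont=16.6849 V=16.6849[hold]; j=2 S=142.0465 intr=0.0000 cont=5.6862 V=5.6862[hold]; j=3 S=191.8385 intr=0.0000 cont=1.1657 V=1.1657[hold]  S*(3)=-
k=2: j=0 S=90.5050 intr=21.6050 cont=25.2933 V=25.2933[hold]; j=1 S=122.2300 intr=0.0000 cont=11.0848 V=11.0848[hold]; j=2 S=165.0757 intr=0.0000 cont=3.3970 V=3.3970[hold]  S*(2)=-
k=1: j=0 S=105.1781 intr=6.9319 cont=18.0189 V=18.0189[hold]; j=1 S=142.0465 intr=0.0000 cont=7.1766 V=7.1766[hold]  S*(1)=-
k=0: j=0 S=122.2300 intr=0.0000 cont=12.4817 V=12.4817[hold]  S*(0)=-

price = 12.4817
boundary = - - - - 67.0143 77.8789 67.0143 77.8789 90.5050
tree:
12.4817
18.0189 7.1766
25.2933 11.0848 3.3970
34.3869 16.6849 5.6862 1.1657
45.0957 24.3491 9.3293 2.1411 0.2088
54.4447 34.2311 14.9266 3.8957 0.4208 0.0000
62.4894 45.0957 23.1135 7.0066 0.8477 0.0000 0.0000
69.4118 54.4447 34.2311 12.4200 1.7078 0.0000 0.0000 0.0000
75.3685 62.4894 45.0957 21.6050 3.4407 0.0000 0.0000 0.0000 0.0000
80.4942 69.4118 54.4447 34.2311 6.9319 0.0000 0.0000 0.0000 0.0000 0.0000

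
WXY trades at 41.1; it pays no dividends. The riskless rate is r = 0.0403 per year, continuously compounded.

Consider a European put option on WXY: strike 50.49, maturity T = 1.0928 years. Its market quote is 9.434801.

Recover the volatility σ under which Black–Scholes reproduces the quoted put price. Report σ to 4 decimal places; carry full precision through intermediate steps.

sigma = 0.2710

At σ = 0.2710 the Black–Scholes value reproduces the quote:
σ√T = 0.271·√1.0928 = 0.283295
d₁ = (ln(S/K) + (r+σ²/2)T) / (σ√T) = (ln(41.1/50.49) + (0.0403+0.271²/2)·1.0928) / 0.283295 = (-0.205767 + 0.084168) / 0.283295 = -0.429231
d₂ = d₁ − σ√T = -0.429231 − 0.283295 = -0.712526
e^{−rT} = 0.956916
N(−d₁) = 0.666122,  N(−d₂) = 0.761931
V = K·e^{−rT}·N(−d₂) − S·N(−d₁) = 36.812431 − 27.377631 = 9.434801 (matching the quote); vega is positive throughout, so no other σ reproduces this price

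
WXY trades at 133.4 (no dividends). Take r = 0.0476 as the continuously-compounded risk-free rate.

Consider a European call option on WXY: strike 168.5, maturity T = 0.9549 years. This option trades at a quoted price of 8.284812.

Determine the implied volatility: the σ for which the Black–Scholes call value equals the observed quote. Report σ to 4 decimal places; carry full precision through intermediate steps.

sigma = 0.3332

At σ = 0.3332 the Black–Scholes value reproduces the quote:
σ√T = 0.3332·√0.9549 = 0.325600
d₁ = (ln(S/K) + (r+σ²/2)T) / (σ√T) = (ln(133.4/168.5) + (0.0476+0.3332²/2)·0.9549) / 0.325600 = (-0.233584 + 0.098461) / 0.325600 = -0.414997
d₂ = d₁ − σ√T = -0.414997 − 0.325600 = -0.740596
e^{−rT} = 0.955564
N(d₁) = 0.339072,  N(d₂) = 0.229469
V = S·N(d₁) − K·e^{−rT}·N(d₂) = 45.232222 − 36.947410 = 8.284812 (the observed quote) — the price is monotone increasing in volatility, hence this σ is the only solution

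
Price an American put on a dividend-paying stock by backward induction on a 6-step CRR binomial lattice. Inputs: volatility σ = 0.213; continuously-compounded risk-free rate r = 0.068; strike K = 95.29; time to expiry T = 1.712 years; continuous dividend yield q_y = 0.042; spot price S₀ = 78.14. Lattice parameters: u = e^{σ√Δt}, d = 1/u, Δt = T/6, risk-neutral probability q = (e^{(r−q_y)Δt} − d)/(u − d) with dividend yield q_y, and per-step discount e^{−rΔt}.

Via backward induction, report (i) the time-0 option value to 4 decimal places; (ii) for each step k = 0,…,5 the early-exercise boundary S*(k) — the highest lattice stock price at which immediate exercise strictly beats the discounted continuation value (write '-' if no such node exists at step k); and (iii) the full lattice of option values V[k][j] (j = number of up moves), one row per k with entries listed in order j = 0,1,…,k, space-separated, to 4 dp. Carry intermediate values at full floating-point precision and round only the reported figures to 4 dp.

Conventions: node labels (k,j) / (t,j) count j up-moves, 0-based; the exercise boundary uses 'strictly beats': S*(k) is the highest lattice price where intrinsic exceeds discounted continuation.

price = 18.1116
boundary = - 69.7366 62.2369 69.7366 78.1400 69.7366
tree:
18.1116
25.5534 11.4985
33.0531 17.5407 6.0047
39.7463 25.5534 10.3442 1.9715
45.7197 33.0531 17.1500 4.0547 0.0000
51.0506 39.7463 25.5534 8.3389 0.0000 0.0000
55.8083 45.7197 33.0531 17.1500 0.0000 0.0000 0.0000

Δt=0.28533, u=1.12050, d=0.89246, q=0.50424, disc=e^(-rΔt)=0.98078
k=6 terminal: V=max(K-S,0) → 55.8083 45.7197 33.0531 17.1500 0.0000 0.0000 0.0000
k=5: j=0 S=44.2394 intr=51.0506 cont=49.7466 V=51.0506[EX]; j=1 S=55.5437 intr=39.7463 cont=38.5769 V=39.7463[EX]; j=2 S=69.7366 intr=25.5534 cont=24.5531 V=25.5534[EX]; j=3 S=87.5561 intr=7.7339 cont=8.3389 V=8.3389[hold]; j=4 S=109.9289 intr=0.0000 cont=0.0000 V=0.0000[hold]; j=5 S=138.0187 intr=0.0000 cont=0.0000 V=0.0000[hold]  S*(5)=69.7366
k=4: j=0 S=49.5703 intr=45.7197 cont=44.4791 V=45.7197[EX]; j=1 S=62.2369 intr=33.0531 cont=31.9635 V=33.0531[EX]; j=2 S=78.1400 intr=17.1500 cont=16.5490 V=17.1500[EX]; j=3 S=98.1068 intr=0.0000 cont=4.0547 V=4.0547[hold]; j=4 S=123.1757 intr=0.0000 cont=0.0000 V=0.0000[hold]  S*(4)=78.1400
k=3: j=0 S=55.5437 intr=39.7463 cont=38.5769 V=39.7463[EX]; j=1 S=69.7366 intr=25.5534 cont=24.5531 V=25.5534[EX]; j=2 S=87.5561 intr=7.7339 cont=10.3442 V=10.3442[hold]; j=3 S=109.9289 intr=0.0000 cont=1.9715 V=1.9715[hold]  S*(3)=69.7366
k=2: j=0 S=62.2369 intr=33.0531 cont=31.9635 V=33.0531[EX]; j=1 S=78.1400 intr=17.1500 cont=17.5407 V=17.5407[hold]; j=2 S=98.1068 intr=0.0000 cont=6.0047 V=6.0047[hold]  S*(2)=62.2369
k=1: j=0 S=69.7366 intr=25.5534 cont=24.7463 V=25.5534[EX]; j=1 S=87.5561 intr=7.7339 cont=11.4985 V=11.4985[hold]  S*(1)=69.7366
k=0: j=0 S=78.1400 intr=17.1500 cont=18.1116 V=18.1116[hold]  S*(0)=-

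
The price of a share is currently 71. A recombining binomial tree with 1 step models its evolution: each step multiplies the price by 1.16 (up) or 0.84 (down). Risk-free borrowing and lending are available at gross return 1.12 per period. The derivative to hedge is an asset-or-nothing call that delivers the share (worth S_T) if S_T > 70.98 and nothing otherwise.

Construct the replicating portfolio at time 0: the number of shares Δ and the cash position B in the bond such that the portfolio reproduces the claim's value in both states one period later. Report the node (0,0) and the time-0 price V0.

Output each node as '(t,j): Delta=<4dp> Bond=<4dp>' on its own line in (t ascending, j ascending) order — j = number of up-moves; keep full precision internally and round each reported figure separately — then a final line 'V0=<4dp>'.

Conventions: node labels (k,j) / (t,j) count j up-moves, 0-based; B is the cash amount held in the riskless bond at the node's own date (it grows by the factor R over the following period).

Under the risk-neutral measure, an up-move has probability p* = (R−d)/(u−d) = 0.8750 and values discount at R = 1.12.
At maturity the claim pays: V(1,0)=0.0000, V(1,1)=82.3600
  t=0,j=0: stock 71.0000 → up 82.3600 (V=82.3600), down 59.6400 (V=0.0000). Price 64.3438; hedge Δ=3.6250, bond B=-193.0312.
Verification: the root portfolio costs Δ(0,0)·S0 + B(0,0) = 64.3438, matching V0.

(0,0): Delta=3.6250 Bond=-193.0312
V0=64.3438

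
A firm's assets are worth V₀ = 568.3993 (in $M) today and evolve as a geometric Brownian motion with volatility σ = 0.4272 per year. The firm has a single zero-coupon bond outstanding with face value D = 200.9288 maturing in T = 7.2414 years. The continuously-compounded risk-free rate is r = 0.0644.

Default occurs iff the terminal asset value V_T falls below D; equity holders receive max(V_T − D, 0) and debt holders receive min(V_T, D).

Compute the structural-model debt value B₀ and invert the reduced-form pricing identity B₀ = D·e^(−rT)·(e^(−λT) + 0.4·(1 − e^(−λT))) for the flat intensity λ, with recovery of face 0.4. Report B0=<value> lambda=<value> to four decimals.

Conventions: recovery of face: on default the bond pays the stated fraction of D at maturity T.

Apply the equity-as-call identities (strike 200.9288, horizon 7.2414 years):
d₁ = [ln(V₀/D) + (r + σ²/2)T] / (σ√T)
   = [ln(568.3993/200.9288) + (0.0644 + 0.5·0.4272²)·7.2414] / (0.4272·√7.2414)
   = [1.039874 + 1.127123] / 1.149589 = 1.885019
d₂ = d₁ − σ√T = 1.885019 − 1.149589 = 0.735430
N(d₁) = 0.970286,  N(d₂) = 0.768961,  e^(−rT) = 0.627290
E₀ = V₀·N(d₁) − D·e^(−rT)·N(d₂)
   = 568.3993·0.970286 − 200.9288·0.627290·0.768961 = 454.589717
B₀ = V₀ − E₀ = 568.3993 − 454.589717 = 113.809583
e^(−λT) = (B₀·e^(rT)/D − 0.4)/(1 − 0.4) = (113.8096·1.594159/200.9288 − 0.4)/0.6 = 0.83826583
λ = −ln(0.83826583)/7.2414 = 0.024363

B0=113.8096 lambda=0.0244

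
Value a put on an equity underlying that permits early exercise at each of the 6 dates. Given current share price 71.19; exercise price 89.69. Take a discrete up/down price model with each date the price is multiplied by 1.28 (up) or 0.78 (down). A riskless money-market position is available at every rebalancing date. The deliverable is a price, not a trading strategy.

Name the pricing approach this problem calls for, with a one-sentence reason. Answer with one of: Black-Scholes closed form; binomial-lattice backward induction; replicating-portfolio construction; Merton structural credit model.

framework: binomial-lattice backward induction

Key observation: the defining feature is the embedded early-exercise option across 6 discrete dates on the spot-71.19 tree; pricing the strike-89.69 put means working backward with an exercise test at every node.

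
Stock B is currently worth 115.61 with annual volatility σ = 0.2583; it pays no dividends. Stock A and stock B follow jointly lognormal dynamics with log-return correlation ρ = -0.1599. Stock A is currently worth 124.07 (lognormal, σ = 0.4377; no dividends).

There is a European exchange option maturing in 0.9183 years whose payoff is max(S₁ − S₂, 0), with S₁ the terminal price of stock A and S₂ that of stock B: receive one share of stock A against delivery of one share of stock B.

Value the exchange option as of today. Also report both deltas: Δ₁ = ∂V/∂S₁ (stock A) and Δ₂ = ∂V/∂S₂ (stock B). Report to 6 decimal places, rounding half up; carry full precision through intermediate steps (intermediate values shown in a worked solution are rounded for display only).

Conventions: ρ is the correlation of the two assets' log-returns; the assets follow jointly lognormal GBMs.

exchange price = 29.034693
Δ1 = 0.653879
Δ2 = -0.450584

σ_eff = √(σ₁² + σ₂² − 2ρσ₁σ₂) = √(0.4377² + 0.2583² − 2·-0.1599·0.4377·0.2583) = 0.542638
d₁ = (ln(S₁/S₂) + (q₂ − q₁ + σ_eff²/2)T) / (σ_eff√T) = (ln(124.07/115.61) + (0.0 − 0.0 + 0.147228)·0.9183) / 0.519999 = 0.395814
d₂ = d₁ − σ_eff√T = 0.395814 − 0.519999 = -0.124185
N(d₁) = 0.653879,  N(d₂) = 0.450584
V = S₁·e^{−q₁T}·N(d₁) − S₂·e^{−q₂T}·N(d₂) = 81.126758 − 52.092065 = 29.034693
Key observation: r never enters — measured in units of stock B, the claim is a call on S₁/S₂ struck at 1, so only the dividend yields and σ_eff matter.
Δ₁ = e^{−q₁T}·N(d₁) = 0.653879;  Δ₂ = −e^{−q₂T}·N(d₂) = -0.450584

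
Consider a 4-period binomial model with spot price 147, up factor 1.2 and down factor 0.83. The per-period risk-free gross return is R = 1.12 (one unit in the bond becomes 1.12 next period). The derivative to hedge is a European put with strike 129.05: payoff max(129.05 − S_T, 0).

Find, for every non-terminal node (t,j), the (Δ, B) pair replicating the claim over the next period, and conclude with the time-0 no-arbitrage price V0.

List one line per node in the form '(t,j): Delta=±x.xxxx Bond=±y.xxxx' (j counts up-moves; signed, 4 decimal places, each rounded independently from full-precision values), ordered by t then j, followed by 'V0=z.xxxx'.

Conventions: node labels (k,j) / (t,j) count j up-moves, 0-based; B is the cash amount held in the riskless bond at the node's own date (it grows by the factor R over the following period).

Risk-neutral probability p* = (R−d)/(u−d) = (1.12−0.83)/(1.2−0.83) = 0.7838.
Payoffs at expiry: V(4,0)=59.2863, V(4,1)=28.1868, V(4,2)=0.0000, V(4,3)=0.0000, V(4,4)=0.0000
(3,0): S=84.0527. Δ = (V_up−V_dn)/(S_up−S_dn) = (28.1868−59.2863)/(100.8632−69.7637) = -1.0000. V = [p*·28.1868 + (1−p*)·59.2863]/1.12 = 31.1705. B = V − Δ·S = 115.2232.
(3,1): S=121.5220. Δ = (V_up−V_dn)/(S_up−S_dn) = (0.0000−28.1868)/(145.8264−100.8632) = -0.6269. V = [p*·0.0000 + (1−p*)·28.1868]/1.12 = 5.4415. B = V − Δ·S = 81.6219.
(3,2): S=175.6944. Δ = (V_up−V_dn)/(S_up−S_dn) = (0.0000−0.0000)/(210.8333−145.8264) = 0.0000. V = [p*·0.0000 + (1−p*)·0.0000]/1.12 = 0.0000. B = V − Δ·S = 0.0000.
(3,3): S=254.0160. Δ = (V_up−V_dn)/(S_up−S_dn) = (0.0000−0.0000)/(304.8192−210.8333) = 0.0000. V = [p*·0.0000 + (1−p*)·0.0000]/1.12 = 0.0000. B = V − Δ·S = 0.0000.
(2,0): S=101.2683. Δ = (V_up−V_dn)/(S_up−S_dn) = (5.4415−31.1705)/(121.5220−84.0527) = -0.6867. V = [p*·5.4415 + (1−p*)·31.1705]/1.12 = 9.8254. B = V − Δ·S = 79.3635.
(2,1): S=146.4120. Δ = (V_up−V_dn)/(S_up−S_dn) = (0.0000−5.4415)/(175.6944−121.5220) = -0.1004. V = [p*·0.0000 + (1−p*)·5.4415]/1.12 = 1.0505. B = V − Δ·S = 15.7571.
(2,2): S=211.6800. Δ = (V_up−V_dn)/(S_up−S_dn) = (0.0000−0.0000)/(254.0160−175.6944) = 0.0000. V = [p*·0.0000 + (1−p*)·0.0000]/1.12 = 0.0000. B = V − Δ·S = 0.0000.
(1,0): S=122.0100. Δ = (V_up−V_dn)/(S_up−S_dn) = (1.0505−9.8254)/(146.4120−101.2683) = -0.1944. V = [p*·1.0505 + (1−p*)·9.8254]/1.12 = 2.6319. B = V − Δ·S = 26.3481.
(1,1): S=176.4000. Δ = (V_up−V_dn)/(S_up−S_dn) = (0.0000−1.0505)/(211.6800−146.4120) = -0.0161. V = [p*·0.0000 + (1−p*)·1.0505]/1.12 = 0.2028. B = V − Δ·S = 3.0419.
(0,0): S=147.0000. Δ = (V_up−V_dn)/(S_up−S_dn) = (0.2028−2.6319)/(176.4000−122.0100) = -0.0447. V = [p*·0.2028 + (1−p*)·2.6319]/1.12 = 0.6500. B = V − Δ·S = 7.2153.
As a check, the time-0 holding Δ(0,0)·S0 + B(0,0) comes to 0.6500 — exactly V0.

(0,0): Delta=-0.0447 Bond=7.2153
(1,0): Delta=-0.1944 Bond=26.3481
(1,1): Delta=-0.0161 Bond=3.0419
(2,0): Delta=-0.6867 Bond=79.3635
(2,1): Delta=-0.1004 Bond=15.7571
(2,2): Delta=0.0000 Bond=0.0000
(3,0): Delta=-1.0000 Bond=115.2232
(3,1): Delta=-0.6269 Bond=81.6219
(3,2): Delta=0.0000 Bond=0.0000
(3,3): Delta=0.0000 Bond=0.0000
V0=0.6500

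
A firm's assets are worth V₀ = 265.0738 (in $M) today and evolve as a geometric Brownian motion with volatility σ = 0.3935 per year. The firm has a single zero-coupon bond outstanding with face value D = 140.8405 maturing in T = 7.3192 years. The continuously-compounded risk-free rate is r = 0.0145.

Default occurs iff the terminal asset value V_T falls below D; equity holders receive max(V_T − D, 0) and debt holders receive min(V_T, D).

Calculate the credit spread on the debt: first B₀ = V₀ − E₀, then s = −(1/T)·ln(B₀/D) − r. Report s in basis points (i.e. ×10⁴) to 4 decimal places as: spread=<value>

Work the structural quantities from V₀ = 265.0738 against face 140.8405:
d₁ = [ln(V₀/D) + (r + σ²/2)T] / (σ√T)
   = [ln(265.0738/140.8405) + (0.0145 + 0.5·0.3935²)·7.3192] / (0.3935·√7.3192)
   = [0.632380 + 0.672789] / 1.064576 = 1.226000
d₂ = d₁ − σ√T = 1.226000 − 1.064576 = 0.161424
N(d₁) = 0.889901,  N(d₂) = 0.564120,  e^(−rT) = 0.899309
E₀ = V₀·N(d₁) − D·e^(−rT)·N(d₂)
   = 265.0738·0.889901 − 140.8405·0.899309·0.564120 = 164.438339
B₀ = V₀ − E₀ = 265.0738 − 164.438339 = 100.635461
spread = −(1/T)·ln(B₀/D) − r = −(1/7.3192)·ln(100.635461/140.8405) − 0.0145 = 0.03142351
in basis points: 0.03142351 × 10⁴ = 314.2351 bp

spread=314.2351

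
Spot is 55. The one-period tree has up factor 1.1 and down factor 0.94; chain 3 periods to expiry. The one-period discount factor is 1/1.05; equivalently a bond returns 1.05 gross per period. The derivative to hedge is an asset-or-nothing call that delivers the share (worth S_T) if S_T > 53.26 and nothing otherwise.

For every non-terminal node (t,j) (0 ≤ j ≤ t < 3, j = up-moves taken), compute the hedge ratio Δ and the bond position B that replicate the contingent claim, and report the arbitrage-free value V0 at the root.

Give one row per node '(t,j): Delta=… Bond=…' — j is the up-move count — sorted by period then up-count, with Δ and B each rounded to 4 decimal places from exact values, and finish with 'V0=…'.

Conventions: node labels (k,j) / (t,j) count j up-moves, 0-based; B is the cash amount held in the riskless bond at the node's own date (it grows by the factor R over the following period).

No-arbitrage ⇒ martingale measure with p* = (R−d)/(u−d) = 0.6875.
Payoffs at expiry: V(3,0)=0.0000, V(3,1)=53.4578, V(3,2)=62.5570, V(3,3)=73.2050
Node (2,0) S=48.5980: V=(p*·53.4578+(1−p*)·0.0000)/1.05=35.0021; Δ=(53.4578−0.0000)/(53.4578−45.6821)=6.8750; B=V−Δ·S=-299.1091
Node (2,1) S=56.8700: V=(p*·62.5570+(1−p*)·53.4578)/1.05=56.8700; Δ=(62.5570−53.4578)/(62.5570−53.4578)=1.0000; B=V−Δ·S=0.0000
Node (2,2) S=66.5500: V=(p*·73.2050+(1−p*)·62.5570)/1.05=66.5500; Δ=(73.2050−62.5570)/(73.2050−62.5570)=1.0000; B=V−Δ·S=0.0000
Node (1,0) S=51.7000: V=(p*·56.8700+(1−p*)·35.0021)/1.05=47.6536; Δ=(56.8700−35.0021)/(56.8700−48.5980)=2.6436; B=V−Δ·S=-89.0206
Node (1,1) S=60.5000: V=(p*·66.5500+(1−p*)·56.8700)/1.05=60.5000; Δ=(66.5500−56.8700)/(66.5500−56.8700)=1.0000; B=V−Δ·S=0.0000
Node (0,0) S=55.0000: V=(p*·60.5000+(1−p*)·47.6536)/1.05=53.7957; Δ=(60.5000−47.6536)/(60.5000−51.7000)=1.4598; B=V−Δ·S=-26.4942
Sanity check at the root: Δ(0,0)·S0 + B(0,0) reproduces V0 = 53.7957.

(0,0): Delta=1.4598 Bond=-26.4942
(1,0): Delta=2.6436 Bond=-89.0206
(1,1): Delta=1.0000 Bond=0.0000
(2,0): Delta=6.8750 Bond=-299.1091
(2,1): Delta=1.0000 Bond=0.0000
(2,2): Delta=1.0000 Bond=0.0000
V0=53.7957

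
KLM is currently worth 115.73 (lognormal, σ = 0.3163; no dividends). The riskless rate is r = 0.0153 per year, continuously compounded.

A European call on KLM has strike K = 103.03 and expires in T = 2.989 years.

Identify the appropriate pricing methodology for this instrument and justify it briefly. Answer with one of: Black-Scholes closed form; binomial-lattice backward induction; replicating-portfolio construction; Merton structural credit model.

Key observation: everything needed for the exact continuous-time valuation of the European call on KLM (strike 103.03) is given, and no feature rules the closed form out.

framework: Black-Scholes closed form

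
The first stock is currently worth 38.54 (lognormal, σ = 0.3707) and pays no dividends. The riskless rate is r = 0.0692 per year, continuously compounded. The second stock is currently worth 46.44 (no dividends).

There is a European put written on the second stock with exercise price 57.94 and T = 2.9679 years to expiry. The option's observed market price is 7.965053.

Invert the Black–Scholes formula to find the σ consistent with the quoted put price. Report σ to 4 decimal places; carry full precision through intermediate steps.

sigma = 0.2375

At σ = 0.2375 the Black–Scholes value reproduces the quote:
σ√T = 0.2375·√2.9679 = 0.409155
d₁ = (ln(S/K) + (r+σ²/2)T) / (σ√T) = (ln(46.44/57.94) + (0.0692+0.2375²/2)·2.9679) / 0.409155 = (-0.221247 + 0.289083) / 0.409155 = 0.165795
d₂ = d₁ − σ√T = 0.165795 − 0.409155 = -0.243360
e^{−rT} = 0.814339
N(−d₁) = 0.434159,  N(−d₂) = 0.596137
V = K·e^{−rT}·N(−d₂) − S·N(−d₁) = 28.127405 − 20.162351 = 7.965053 (the quoted price), and the Black–Scholes price is strictly increasing in σ, so σ is unique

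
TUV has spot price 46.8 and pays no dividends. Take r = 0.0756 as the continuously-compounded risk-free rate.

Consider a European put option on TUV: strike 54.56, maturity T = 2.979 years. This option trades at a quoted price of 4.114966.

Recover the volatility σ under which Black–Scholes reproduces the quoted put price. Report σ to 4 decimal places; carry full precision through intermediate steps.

sigma = 0.1804

At σ = 0.1804 the Black–Scholes value reproduces the quote:
σ√T = 0.1804·√2.979 = 0.311366
d₁ = (ln(S/K) + (r+σ²/2)T) / (σ√T) = (ln(46.8/54.56) + (0.0756+0.1804²/2)·2.979) / 0.311366 = (-0.153418 + 0.273687) / 0.311366 = 0.386262
d₂ = d₁ − σ√T = 0.386262 − 0.311366 = 0.074896
e^{−rT} = 0.798347
N(−d₁) = 0.349651,  N(−d₂) = 0.470149
V = K·e^{−rT}·N(−d₂) − S·N(−d₁) = 20.478643 − 16.363676 = 4.114966 (the observed quote) — the price is monotone increasing in volatility, hence this σ is the only solution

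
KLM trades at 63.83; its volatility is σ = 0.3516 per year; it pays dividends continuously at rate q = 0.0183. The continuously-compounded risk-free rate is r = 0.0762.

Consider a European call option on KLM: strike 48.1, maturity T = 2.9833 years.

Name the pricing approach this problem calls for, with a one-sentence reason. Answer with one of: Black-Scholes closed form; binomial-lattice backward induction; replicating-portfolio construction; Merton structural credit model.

Key observation: a European claim on KLM (strike 48.1) — a lognormal (GBM) underlying with constant rate and volatility — has an exact closed-form value; no lattice or capital structure is involved.

framework: Black-Scholes closed form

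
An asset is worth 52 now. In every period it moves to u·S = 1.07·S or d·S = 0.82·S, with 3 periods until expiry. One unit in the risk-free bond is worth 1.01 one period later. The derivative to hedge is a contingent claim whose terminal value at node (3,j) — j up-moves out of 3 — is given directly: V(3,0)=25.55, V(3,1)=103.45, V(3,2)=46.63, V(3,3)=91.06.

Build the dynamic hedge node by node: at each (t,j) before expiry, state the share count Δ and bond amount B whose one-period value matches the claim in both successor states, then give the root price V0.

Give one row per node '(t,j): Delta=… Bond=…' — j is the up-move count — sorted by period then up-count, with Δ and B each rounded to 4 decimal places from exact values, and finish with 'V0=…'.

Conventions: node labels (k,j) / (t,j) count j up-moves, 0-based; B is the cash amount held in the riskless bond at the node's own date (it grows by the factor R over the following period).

(0,0): Delta=0.7105 Bond=34.2036
(1,0): Delta=-2.2744 Bond=161.8194
(1,1): Delta=1.4328 Bond=-5.6461
(2,0): Delta=8.9118 Bond=-227.6851
(2,1): Delta=-4.9815 Bond=286.9501
(2,2): Delta=2.9851 Bond=-98.1192
V0=71.1485

Since d<R<u, set p* = (R−d)/(u−d) = 0.7600; price each node as the discounted p*-expectation of its children.
Terminal payoffs: V(3,0)=25.5500, V(3,1)=103.4500, V(3,2)=46.6300, V(3,3)=91.0600
(2,0): S=34.9648. Δ = (V_up−V_dn)/(S_up−S_dn) = (103.4500−25.5500)/(37.4123−28.6711) = 8.9118. V = [p*·103.4500 + (1−p*)·25.5500]/1.01 = 83.9149. B = V − Δ·S = -227.6851.
(2,1): S=45.6248. Δ = (V_up−V_dn)/(S_up−S_dn) = (46.6300−103.4500)/(48.8185−37.4123) = -4.9815. V = [p*·46.6300 + (1−p*)·103.4500]/1.01 = 59.6701. B = V − Δ·S = 286.9501.
(2,2): S=59.5348. Δ = (V_up−V_dn)/(S_up−S_dn) = (91.0600−46.6300)/(63.7022−48.8185) = 2.9851. V = [p*·91.0600 + (1−p*)·46.6300]/1.01 = 79.6008. B = V − Δ·S = -98.1192.
(1,0): S=42.6400. Δ = (V_up−V_dn)/(S_up−S_dn) = (59.6701−83.9149)/(45.6248−34.9648) = -2.2744. V = [p*·59.6701 + (1−p*)·83.9149]/1.01 = 64.8404. B = V − Δ·S = 161.8194.
(1,1): S=55.6400. Δ = (V_up−V_dn)/(S_up−S_dn) = (79.6008−59.6701)/(59.5348−45.6248) = 1.4328. V = [p*·79.6008 + (1−p*)·59.6701]/1.01 = 74.0767. B = V − Δ·S = -5.6461.
(0,0): S=52.0000. Δ = (V_up−V_dn)/(S_up−S_dn) = (74.0767−64.8404)/(55.6400−42.6400) = 0.7105. V = [p*·74.0767 + (1−p*)·64.8404]/1.01 = 71.1485. B = V − Δ·S = 34.2036.
Sanity check at the root: Δ(0,0)·S0 + B(0,0) reproduces V0 = 71.1485.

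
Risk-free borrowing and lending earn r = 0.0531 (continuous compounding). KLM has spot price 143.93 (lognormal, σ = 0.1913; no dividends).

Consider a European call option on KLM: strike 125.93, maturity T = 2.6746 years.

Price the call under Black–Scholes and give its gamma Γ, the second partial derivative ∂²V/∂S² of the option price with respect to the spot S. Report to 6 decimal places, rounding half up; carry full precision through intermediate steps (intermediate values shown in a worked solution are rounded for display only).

price = 38.721866
Γ = 0.005173

σ√T = 0.1913·√2.6746 = 0.312856
d₁ = (ln(S/K) + (r+σ²/2)T) / (σ√T) = (ln(143.93/125.93) + (0.0531+0.1913²/2)·2.6746) / 0.312856 = (0.133601 + 0.190961) / 0.312856 = 1.037415
d₂ = d₁ − σ√T = 1.037415 − 0.312856 = 0.724559
e^{−rT} = 0.867603
N(d₁) = 0.850229,  N(d₂) = 0.765639
Call price V = S·N(d₁) − K·e^{−rT}·N(d₂) = 122.373437 − 83.651571 = 38.721866
φ(d₁) = (1/√(2π))·e^{−d₁²/2} = 0.232921
Γ = φ(d₁) / (S·σ·√T) = 0.005173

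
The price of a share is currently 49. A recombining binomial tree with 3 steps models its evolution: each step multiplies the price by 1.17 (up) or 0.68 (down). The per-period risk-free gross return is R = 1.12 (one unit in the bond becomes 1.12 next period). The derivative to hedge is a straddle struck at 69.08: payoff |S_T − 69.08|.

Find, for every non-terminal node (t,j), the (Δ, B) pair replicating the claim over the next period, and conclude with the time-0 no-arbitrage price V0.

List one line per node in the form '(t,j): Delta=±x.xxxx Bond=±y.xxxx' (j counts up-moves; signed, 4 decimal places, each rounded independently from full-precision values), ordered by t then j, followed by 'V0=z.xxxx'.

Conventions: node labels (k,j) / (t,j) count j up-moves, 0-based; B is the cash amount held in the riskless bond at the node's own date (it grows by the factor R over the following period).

(0,0): Delta=-0.4967 Bond=34.1976
(1,0): Delta=-1.0000 Bond=55.0702
(1,1): Delta=-0.4635 Bond=36.3957
(2,0): Delta=-1.0000 Bond=61.6786
(2,1): Delta=-1.0000 Bond=61.6786
(2,2): Delta=-0.4281 Bond=38.3865
V0=9.8577

Arbitrage-free pricing uses the up-move probability p* = (R−d)/(u−d) = 0.8980, discounting each step at R = 1.12.
Terminal payoffs: V(3,0)=53.6728, V(3,1)=42.5706, V(3,2)=23.4683, V(3,3)=9.3990
Node (2,0) S=22.6576: V=(p*·42.5706+(1−p*)·53.6728)/1.12=39.0210; Δ=(42.5706−53.6728)/(26.5094−15.4072)=-1.0000; B=V−Δ·S=61.6786
Node (2,1) S=38.9844: V=(p*·23.4683+(1−p*)·42.5706)/1.12=22.6942; Δ=(23.4683−42.5706)/(45.6117−26.5094)=-1.0000; B=V−Δ·S=61.6786
Node (2,2) S=67.0761: V=(p*·9.3990+(1−p*)·23.4683)/1.12=9.6738; Δ=(9.3990−23.4683)/(78.4790−45.6117)=-0.4281; B=V−Δ·S=38.3865
Node (1,0) S=33.3200: V=(p*·22.6942+(1−p*)·39.0210)/1.12=21.7502; Δ=(22.6942−39.0210)/(38.9844−22.6576)=-1.0000; B=V−Δ·S=55.0702
Node (1,1) S=57.3300: V=(p*·9.6738+(1−p*)·22.6942)/1.12=9.8236; Δ=(9.6738−22.6942)/(67.0761−38.9844)=-0.4635; B=V−Δ·S=36.3957
Node (0,0) S=49.0000: V=(p*·9.8236+(1−p*)·21.7502)/1.12=9.8577; Δ=(9.8236−21.7502)/(57.3300−33.3200)=-0.4967; B=V−Δ·S=34.1976
Verification: the root portfolio costs Δ(0,0)·S0 + B(0,0) = 9.8577, matching V0.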